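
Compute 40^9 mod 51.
Use repeated squaring. Binary(9) = 1001. Walk through the bits of the exponent 9 left-to-right: at each bit after the leading one, square the running value, then multiply by 40 if the bit is 1 (always reducing mod 51):
  bit 1 = 1 (leading): start with 40.
  bit 2 = 0: square 40^2 = 1600 ≡ 19 (mod 51).
  bit 3 = 0: square 19^2 = 361 ≡ 4 (mod 51).
  bit 4 = 1: square 4^2 = 16; bit is 1, so multiply 16·40 = 640 ≡ 28 (mod 51).
Final value: 40^9 ≡ 28 (mod 51).

Final answer: 28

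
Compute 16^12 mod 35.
Use repeated squaring. Binary(12) = 1100. Walk through the bits of the exponent 12 left-to-right: at each bit after the leading one, square the running value, then multiply by 16 if the bit is 1 (always reducing mod 35):
  bit 1 = 1 (leading): start with 16.
  bit 2 = 1: square 16^2 = 256 ≡ 11; bit is 1, so multiply 11·16 = 176 ≡ 1 (mod 35).
  bit 3 = 0: square 1^2 = 1 (mod 35).
  bit 4 = 0: square 1^2 = 1 (mod 35).
Final value: 16^12 ≡ 1 (mod 35).

Final answer: 1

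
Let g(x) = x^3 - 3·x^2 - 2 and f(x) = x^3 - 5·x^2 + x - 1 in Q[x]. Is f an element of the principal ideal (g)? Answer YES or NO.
NO

In Q[x] the ideal (g) consists of all multiples of g, so f ∈ (g) iff g | f, i.e. iff the remainder of f on division by g is 0. Divide f by g (g is monic, so eliminate the leading term of the running remainder at each step):
  leading term x^3: subtract (1)·g(x) = x^3 - 3·x^2 - 2, leaving -2·x^2 + x + 1
The remainder r(x) = -2·x^2 + x + 1 ≠ 0 (and deg r < deg g), so g ∤ f, i.e. f ∉ (g).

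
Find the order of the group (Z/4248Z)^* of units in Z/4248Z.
(Z/4248Z)^* consists of the classes a with gcd(a, 4248) = 1, so its order is φ(4248). φ is multiplicative, with φ(p^e) = p^e − p^(e−1). Factorise 4248 = 2^3 · 3^2 · 59. Then
  φ(4248) = (2^3 − 2^2) · (3^2 − 3^1) · (59 − 1) = 4 · 6 · 58 = 1392.
Thus |(Z/4248Z)^*| = 1392.

Final answer: |(Z/4248Z)^*| = 1392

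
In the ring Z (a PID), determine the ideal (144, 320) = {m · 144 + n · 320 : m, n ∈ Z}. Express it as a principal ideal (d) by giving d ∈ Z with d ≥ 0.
In the PID Z, (a, b) is generated by gcd(a, b). Compute gcd(320, 144) with the extended Euclidean algorithm, tracking rows (r, s, t) with s·320 + t·144 = r:
  row A: (320, 1, 0)   [1·320 + 0·144 = 320]
  row B: (144, 0, 1)   [0·320 + 1·144 = 144]
  320 = 2·144 + 32   → row C = row A − 2·row B = (32, 1, −2)   [check: 1·320 − 2·144 = 32]
  144 = 4·32 + 16   → row D = row B − 4·row C = (16, −4, 9)   [check: −4·320 + 9·144 = 16]
  32 = 2·16 + 0   → remainder 0, stop. gcd = 16 (last nonzero row D).
So gcd(144, 320) = 16, with Bézout identity −4·320 + 9·144 = 16. Containment (⊇): the Bézout identity exhibits 16 as an element of (144, 320), giving (16) ⊆ (144, 320). Containment (⊆): since 16 | 144 and 16 | 320 (144 = 16·9, 320 = 16·20), every Z-linear combination of 144 and 320 is divisible by 16, so (144, 320) ⊆ (16). Therefore (144, 320) = (16), d = 16.

Final answer: (144, 320) = (16); d = 16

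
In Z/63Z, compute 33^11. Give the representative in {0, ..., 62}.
45

Use repeated squaring. Binary(11) = 1011. Walk through the bits of the exponent 11 left-to-right: at each bit after the leading one, square the running value, then multiply by 33 if the bit is 1 (always reducing mod 63):
  bit 1 = 1 (leading): start with 33.
  bit 2 = 0: square 33^2 = 1089 ≡ 18 (mod 63).
  bit 3 = 1: square 18^2 = 324 ≡ 9; bit is 1, so multiply 9·33 = 297 ≡ 45 (mod 63).
  bit 4 = 1: square 45^2 = 2025 ≡ 9; bit is 1, so multiply 9·33 = 297 ≡ 45 (mod 63).
Final value: 33^11 ≡ 45 (mod 63).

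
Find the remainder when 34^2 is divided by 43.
Use repeated squaring. Binary(2) = 10. Walk through the bits of the exponent 2 left-to-right: at each bit after the leading one, square the running value, then multiply by 34 if the bit is 1 (always reducing mod 43):
  bit 1 = 1 (leading): start with 34.
  bit 2 = 0: square 34^2 = 1156 ≡ 38 (mod 43).
Final value: 34^2 ≡ 38 (mod 43).

Final answer: 38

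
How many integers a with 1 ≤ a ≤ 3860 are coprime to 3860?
1536

The number of a ∈ {1, ..., 3860} with gcd(a, 3860) = 1 is by definition Euler's totient φ(3860). φ is multiplicative, with φ(p^e) = p^e − p^(e−1). Factorise 3860 = 2^2 · 5 · 193. Then
  φ(3860) = (2^2 − 2^1) · (5 − 1) · (193 − 1) = 2 · 4 · 192 = 1536.
So there are 1536 such integers.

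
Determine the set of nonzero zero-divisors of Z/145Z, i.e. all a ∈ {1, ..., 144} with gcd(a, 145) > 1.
An element a ∈ Z/145Z (with a ≠ 0) is a zero-divisor iff gcd(a, 145) > 1 (because a is a unit precisely when gcd(a, n) = 1, and in Z/nZ every nonzero, non-unit element is a zero-divisor). Scan a = 1, ..., 144 and keep those with gcd(a, 145) > 1:
  gcd(5, 145) = 5, gcd(10, 145) = 5, gcd(15, 145) = 5, gcd(20, 145) = 5, gcd(25, 145) = 5, gcd(29, 145) = 29, gcd(30, 145) = 5, gcd(35, 145) = 5, gcd(40, 145) = 5, gcd(45, 145) = 5, gcd(50, 145) = 5, gcd(55, 145) = 5, gcd(58, 145) = 29, gcd(60, 145) = 5, gcd(65, 145) = 5, gcd(70, 145) = 5, gcd(75, 145) = 5, gcd(80, 145) = 5, gcd(85, 145) = 5, gcd(87, 145) = 29, gcd(90, 145) = 5, gcd(95, 145) = 5, gcd(100, 145) = 5, gcd(105, 145) = 5, gcd(110, 145) = 5, gcd(115, 145) = 5, gcd(116, 145) = 29, gcd(120, 145) = 5, gcd(125, 145) = 5, gcd(130, 145) = 5, gcd(135, 145) = 5, gcd(140, 145) = 5.
All other a ∈ {1, ..., 144} have gcd(a, 145) = 1 and are units. So the nonzero zero-divisors are exactly the 32 values of a appearing in this scan.

Final answer: nonzero zero-divisors of Z/145Z = {5, 10, 15, 20, 25, 29, 30, 35, 40, 45, 50, 55, 58, 60, 65, 70, 75, 80, 85, 87, 90, 95, 100, 105, 110, 115, 116, 120, 125, 130, 135, 140}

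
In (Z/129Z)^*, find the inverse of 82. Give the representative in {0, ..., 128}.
Apply the extended Euclidean algorithm to (129, 82), tracking rows (r, s, t) with s·129 + t·82 = r. Each division r_prev = q·r_cur + r_new produces the new row as (previous row) − q·(current row):
  row A: (129, 1, 0)   [1·129 + 0·82 = 129]
  row B: (82, 0, 1)   [0·129 + 1·82 = 82]
  129 = 1·82 + 47   → row C = row A − 1·row B = (47, 1, −1)   [check: 1·129 − 1·82 = 47]
  82 = 1·47 + 35   → row D = row B − 1·row C = (35, −1, 2)   [check: −1·129 + 2·82 = 35]
  47 = 1·35 + 12   → row E = row C − 1·row D = (12, 2, −3)   [check: 2·129 − 3·82 = 12]
  35 = 2·12 + 11   → row F = row D − 2·row E = (11, −5, 8)   [check: −5·129 + 8·82 = 11]
  12 = 1·11 + 1   → row G = row E − 1·row F = (1, 7, −11)   [check: 7·129 − 11·82 = 1]
  11 = 11·1 + 0   → remainder 0, stop. gcd = 1 (last nonzero row G).
The gcd is 1, so 82 is invertible mod 129. The last nonzero row gives 7·129 − 11·82 = 1, so t = −11. So 82^(−1) ≡ −11 ≡ 118 (mod 129). Verify: 82 · 118 = 9676 ≡ 1 (mod 129). ✓

Final answer: 82^(−1) ≡ 118 (mod 129)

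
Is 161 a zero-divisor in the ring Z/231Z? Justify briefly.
YES

gcd(161, 231) = 7 > 1, so 161 is not a unit in Z/231Z. In Z/nZ every nonzero non-unit is a zero-divisor: explicitly, take b = 231/gcd = 33 ≠ 0 (mod 231); then 161·33 = 5313 = 23·231, i.e. 161·33 ≡ 0 (mod 231). So 161 is a zero-divisor.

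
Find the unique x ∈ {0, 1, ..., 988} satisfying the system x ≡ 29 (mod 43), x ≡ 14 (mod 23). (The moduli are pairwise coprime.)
The moduli 43, 23 are pairwise coprime, so by the CRT there is a unique solution mod 43·23 = 989.
Solve by successive substitution. Start with x ≡ 29 (mod 43).
  Combine with x ≡ 14 (mod 23): write x = 29 + 43·t and require 29 + 43·t ≡ 14 (mod 23), i.e. 43·t ≡ 14 − 29 ≡ 8 (mod 23). Since 43^(−1) ≡ 15 (mod 23) (43 ≡ 20 (mod 23)), t ≡ 15·8 ≡ 5 (mod 23). So x ≡ 29 + 43·5 = 244 (mod 989).
Unique solution in [0, 989): x = 244.

Final answer: x ≡ 244 (mod 989); the representative in [0, 989) is 244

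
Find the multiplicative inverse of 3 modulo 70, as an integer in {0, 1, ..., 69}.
Apply the extended Euclidean algorithm to (70, 3), tracking rows (r, s, t) with s·70 + t·3 = r. Each division r_prev = q·r_cur + r_new produces the new row as (previous row) − q·(current row):
  row A: (70, 1, 0)   [1·70 + 0·3 = 70]
  row B: (3, 0, 1)   [0·70 + 1·3 = 3]
  70 = 23·3 + 1   → row C = row A − 23·row B = (1, 1, −23)   [check: 1·70 − 23·3 = 1]
  3 = 3·1 + 0   → remainder 0, stop. gcd = 1 (last nonzero row C).
The gcd is 1, so 3 is invertible mod 70. The last nonzero row gives 1·70 − 23·3 = 1, so t = −23. So 3^(−1) ≡ −23 ≡ 47 (mod 70). Verify: 3 · 47 = 141 ≡ 1 (mod 70). ✓

Final answer: 3^(−1) ≡ 47 (mod 70)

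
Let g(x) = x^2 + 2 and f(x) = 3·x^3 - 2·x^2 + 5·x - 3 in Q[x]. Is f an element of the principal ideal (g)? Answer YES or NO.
NO

In Q[x] the ideal (g) consists of all multiples of g, so f ∈ (g) iff g | f, i.e. iff the remainder of f on division by g is 0. Divide f by g (g is monic, so eliminate the leading term of the running remainder at each step):
  leading term 3·x^3: subtract (3·x)·g(x) = 3·x^3 + 6·x, leaving -2·x^2 - x - 3
  leading term -2·x^2: subtract (-2)·g(x) = -2·x^2 - 4, leaving 1 - x
The remainder r(x) = 1 - x ≠ 0 (and deg r < deg g), so g ∤ f, i.e. f ∉ (g).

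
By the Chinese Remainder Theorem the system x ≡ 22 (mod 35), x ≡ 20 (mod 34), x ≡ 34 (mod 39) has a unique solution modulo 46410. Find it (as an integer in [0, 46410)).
The moduli 35, 34, 39 are pairwise coprime, so by the CRT there is a unique solution mod 35·34·39 = 46410.
Solve by successive substitution. Start with x ≡ 22 (mod 35).
  Combine with x ≡ 20 (mod 34): write x = 22 + 35·t and require 22 + 35·t ≡ 20 (mod 34), i.e. 35·t ≡ 20 − 22 ≡ 32 (mod 34). Since 35^(−1) ≡ 1 (mod 34) (35 ≡ 1 (mod 34)), t ≡ 1·32 ≡ 32 (mod 34). So x ≡ 22 + 35·32 = 1142 (mod 1190).
  Combine with x ≡ 34 (mod 39): write x = 1142 + 1190·t and require 1142 + 1190·t ≡ 34 (mod 39), i.e. 1190·t ≡ 34 − 1142 ≡ 23 (mod 39). Since 1190^(−1) ≡ 2 (mod 39) (1190 ≡ 20 (mod 39)), t ≡ 2·23 ≡ 7 (mod 39). So x ≡ 1142 + 1190·7 = 9472 (mod 46410).
Unique solution in [0, 46410): x = 9472.

Final answer: x ≡ 9472 (mod 46410); the representative in [0, 46410) is 9472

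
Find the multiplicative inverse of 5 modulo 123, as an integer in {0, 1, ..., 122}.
Apply the extended Euclidean algorithm to (123, 5), tracking rows (r, s, t) with s·123 + t·5 = r. Each division r_prev = q·r_cur + r_new produces the new row as (previous row) − q·(current row):
  row A: (123, 1, 0)   [1·123 + 0·5 = 123]
  row B: (5, 0, 1)   [0·123 + 1·5 = 5]
  123 = 24·5 + 3   → row C = row A − 24·row B = (3, 1, −24)   [check: 1·123 − 24·5 = 3]
  5 = 1·3 + 2   → row D = row B − 1·row C = (2, −1, 25)   [check: −1·123 + 25·5 = 2]
  3 = 1·2 + 1   → row E = row C − 1·row D = (1, 2, −49)   [check: 2·123 − 49·5 = 1]
  2 = 2·1 + 0   → remainder 0, stop. gcd = 1 (last nonzero row E).
The gcd is 1, so 5 is invertible mod 123. The last nonzero row gives 2·123 − 49·5 = 1, so t = −49. So 5^(−1) ≡ −49 ≡ 74 (mod 123). Verify: 5 · 74 = 370 ≡ 1 (mod 123). ✓

Final answer: 5^(−1) ≡ 74 (mod 123)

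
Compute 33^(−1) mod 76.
33^(−1) ≡ 53 (mod 76)

Apply the extended Euclidean algorithm to (76, 33), tracking rows (r, s, t) with s·76 + t·33 = r. Each division r_prev = q·r_cur + r_new produces the new row as (previous row) − q·(current row):
  row A: (76, 1, 0)   [1·76 + 0·33 = 76]
  row B: (33, 0, 1)   [0·76 + 1·33 = 33]
  76 = 2·33 + 10   → row C = row A − 2·row B = (10, 1, −2)   [check: 1·76 − 2·33 = 10]
  33 = 3·10 + 3   → row D = row B − 3·row C = (3, −3, 7)   [check: −3·76 + 7·33 = 3]
  10 = 3·3 + 1   → row E = row C − 3·row D = (1, 10, −23)   [check: 10·76 − 23·33 = 1]
  3 = 3·1 + 0   → remainder 0, stop. gcd = 1 (last nonzero row E).
The gcd is 1, so 33 is invertible mod 76. The last nonzero row gives 10·76 − 23·33 = 1, so t = −23. So 33^(−1) ≡ −23 ≡ 53 (mod 76). Verify: 33 · 53 = 1749 ≡ 1 (mod 76). ✓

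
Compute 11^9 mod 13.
Use repeated squaring. Binary(9) = 1001. Walk through the bits of the exponent 9 left-to-right: at each bit after the leading one, square the running value, then multiply by 11 if the bit is 1 (always reducing mod 13):
  bit 1 = 1 (leading): start with 11.
  bit 2 = 0: square 11^2 = 121 ≡ 4 (mod 13).
  bit 3 = 0: square 4^2 = 16 ≡ 3 (mod 13).
  bit 4 = 1: square 3^2 = 9; bit is 1, so multiply 9·11 = 99 ≡ 8 (mod 13).
Final value: 11^9 ≡ 8 (mod 13).

Final answer: 8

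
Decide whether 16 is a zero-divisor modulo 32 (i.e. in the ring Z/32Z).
YES

gcd(16, 32) = 16 > 1, so 16 is not a unit in Z/32Z. In Z/nZ every nonzero non-unit is a zero-divisor: explicitly, take b = 32/gcd = 2 ≠ 0 (mod 32); then 16·2 = 32 = 1·32, i.e. 16·2 ≡ 0 (mod 32). So 16 is a zero-divisor.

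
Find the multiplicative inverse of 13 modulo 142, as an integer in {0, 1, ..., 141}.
13^(−1) ≡ 11 (mod 142)

Apply the extended Euclidean algorithm to (142, 13), tracking rows (r, s, t) with s·142 + t·13 = r. Each division r_prev = q·r_cur + r_new produces the new row as (previous row) − q·(current row):
  row A: (142, 1, 0)   [1·142 + 0·13 = 142]
  row B: (13, 0, 1)   [0·142 + 1·13 = 13]
  142 = 10·13 + 12   → row C = row A − 10·row B = (12, 1, −10)   [check: 1·142 − 10·13 = 12]
  13 = 1·12 + 1   → row D = row B − 1·row C = (1, −1, 11)   [check: −1·142 + 11·13 = 1]
  12 = 12·1 + 0   → remainder 0, stop. gcd = 1 (last nonzero row D).
The gcd is 1, so 13 is invertible mod 142. The last nonzero row gives −1·142 + 11·13 = 1, so t = 11. So 13^(−1) ≡ 11 (mod 142). Verify: 13 · 11 = 143 ≡ 1 (mod 142). ✓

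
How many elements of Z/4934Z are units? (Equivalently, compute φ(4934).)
An element a ∈ Z/4934Z is a unit iff gcd(a, 4934) = 1, so the number of units is φ(4934). φ is multiplicative, with φ(p^e) = p^e − p^(e−1). Factorise 4934 = 2 · 2467. Then
  φ(4934) = (2 − 1) · (2467 − 1) = 1 · 2466 = 2466.

Final answer: Z/4934Z has φ(4934) = 2466 units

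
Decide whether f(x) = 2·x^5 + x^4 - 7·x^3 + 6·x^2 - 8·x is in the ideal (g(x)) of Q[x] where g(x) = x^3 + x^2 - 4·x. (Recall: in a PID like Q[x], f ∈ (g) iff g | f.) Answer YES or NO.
In Q[x] the ideal (g) consists of all multiples of g, so f ∈ (g) iff g | f, i.e. iff the remainder of f on division by g is 0. Divide f by g (g is monic, so eliminate the leading term of the running remainder at each step):
  leading term 2·x^5: subtract (2·x^2)·g(x) = 2·x^5 + 2·x^4 - 8·x^3, leaving -x^4 + x^3 + 6·x^2 - 8·x
  leading term -x^4: subtract (-x)·g(x) = -x^4 - x^3 + 4·x^2, leaving 2·x^3 + 2·x^2 - 8·x
  leading term 2·x^3: subtract (2)·g(x) = 2·x^3 + 2·x^2 - 8·x, leaving 0
The remainder is 0, so f(x) = g(x) · h(x) with h(x) = 2·x^2 - x + 2. Hence g | f, i.e. f ∈ (g).

Final answer: YES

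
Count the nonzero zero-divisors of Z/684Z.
Z/684Z has 467 nonzero zero-divisors

In Z/684Z each nonzero element is either a unit (gcd with 684 is 1) or a zero-divisor (gcd > 1). The number of units is φ(684): factorise 684 = 2^2 · 3^2 · 19, so φ(684) = (2^2 − 2^1) · (3^2 − 3^1) · (19 − 1) = 2 · 6 · 18 = 216. The nonzero elements number 684 − 1 = 683. Hence the nonzero zero-divisors number 683 − 216 = 467.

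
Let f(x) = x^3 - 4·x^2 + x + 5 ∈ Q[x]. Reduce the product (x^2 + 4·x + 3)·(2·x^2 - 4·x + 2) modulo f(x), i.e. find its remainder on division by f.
First multiply in Q[x] without reducing: a · b = 2·x^4 + 4·x^3 - 8·x^2 - 4·x + 6. Now divide by f(x) = x^3 - 4·x^2 + x + 5, eliminating the leading term at each step:
  leading term 2·x^4: subtract (2·x)·f(x) = 2·x^4 - 8·x^3 + 2·x^2 + 10·x, leaving 12·x^3 - 10·x^2 - 14·x + 6
  leading term 12·x^3: subtract (12)·f(x) = 12·x^3 - 48·x^2 + 12·x + 60, leaving 38·x^2 - 26·x - 54
The degree is now < 3, so this is the remainder. Hence a · b ≡ 38·x^2 - 26·x - 54 in Q[x]/(f).

Final answer: a · b ≡ 38·x^2 - 26·x - 54 (mod f(x))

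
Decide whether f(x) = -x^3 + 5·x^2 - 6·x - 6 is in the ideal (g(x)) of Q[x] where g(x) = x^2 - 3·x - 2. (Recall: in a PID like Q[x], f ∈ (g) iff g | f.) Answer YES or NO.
In Q[x] the ideal (g) consists of all multiples of g, so f ∈ (g) iff g | f, i.e. iff the remainder of f on division by g is 0. Divide f by g (g is monic, so eliminate the leading term of the running remainder at each step):
  leading term -x^3: subtract (-x)·g(x) = -x^3 + 3·x^2 + 2·x, leaving 2·x^2 - 8·x - 6
  leading term 2·x^2: subtract (2)·g(x) = 2·x^2 - 6·x - 4, leaving -2·x - 2
The remainder r(x) = -2·x - 2 ≠ 0 (and deg r < deg g), so g ∤ f, i.e. f ∉ (g).

Final answer: NO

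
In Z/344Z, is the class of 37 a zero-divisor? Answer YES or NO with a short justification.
gcd(37, 344) = 1, so 37 is a unit in Z/344Z (it has a multiplicative inverse). A unit cannot be a zero-divisor: if 37·b ≡ 0 then multiplying both sides by 37^(−1) gives b ≡ 0. So 37 is not a zero-divisor.

Final answer: NO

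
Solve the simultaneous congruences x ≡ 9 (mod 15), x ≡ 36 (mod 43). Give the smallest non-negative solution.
The moduli 15, 43 are pairwise coprime, so by the CRT there is a unique solution mod 15·43 = 645.
Solve by successive substitution. Start with x ≡ 9 (mod 15).
  Combine with x ≡ 36 (mod 43): write x = 9 + 15·t and require 9 + 15·t ≡ 36 (mod 43), i.e. 15·t ≡ 36 − 9 ≡ 27 (mod 43). Since 15^(−1) ≡ 23 (mod 43), t ≡ 23·27 ≡ 19 (mod 43). So x ≡ 9 + 15·19 = 294 (mod 645).
Unique solution in [0, 645): x = 294.

Final answer: x ≡ 294 (mod 645); the representative in [0, 645) is 294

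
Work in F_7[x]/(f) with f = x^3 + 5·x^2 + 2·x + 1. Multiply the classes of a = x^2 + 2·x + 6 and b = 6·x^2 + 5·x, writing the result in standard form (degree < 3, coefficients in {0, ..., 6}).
Multiply as integer polynomials: a · b = 6·x^4 + 17·x^3 + 46·x^2 + 30·x. Reducing coefficients mod 7: a · b ≡ 6·x^4 + 3·x^3 + 4·x^2 + 2·x. Now divide by f(x) = x^3 + 5·x^2 + 2·x + 1 in F_7[x], eliminating the leading term at each step:
  leading term 6·x^4: subtract (6·x)·f(x) = 6·x^4 + 2·x^3 + 5·x^2 + 6·x, leaving x^3 + 6·x^2 + 3·x (coefficients mod 7)
  leading term x^3: subtract (1)·f(x) = x^3 + 5·x^2 + 2·x + 1, leaving x^2 + x + 6 (coefficients mod 7)
The degree is now < 3, so this is the remainder. Hence a · b ≡ x^2 + x + 6 in F_7[x]/(f).

Final answer: a · b ≡ x^2 + x + 6 (mod f(x))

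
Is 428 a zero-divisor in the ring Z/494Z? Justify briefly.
gcd(428, 494) = 2 > 1, so 428 is not a unit in Z/494Z. In Z/nZ every nonzero non-unit is a zero-divisor: explicitly, take b = 494/gcd = 247 ≠ 0 (mod 494); then 428·247 = 105716 = 214·494, i.e. 428·247 ≡ 0 (mod 494). So 428 is a zero-divisor.

Final answer: YES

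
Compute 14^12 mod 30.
16

Use repeated squaring. Binary(12) = 1100. Walk through the bits of the exponent 12 left-to-right: at each bit after the leading one, square the running value, then multiply by 14 if the bit is 1 (always reducing mod 30):
  bit 1 = 1 (leading): start with 14.
  bit 2 = 1: square 14^2 = 196 ≡ 16; bit is 1, so multiply 16·14 = 224 ≡ 14 (mod 30).
  bit 3 = 0: square 14^2 = 196 ≡ 16 (mod 30).
  bit 4 = 0: square 16^2 = 256 ≡ 16 (mod 30).
Final value: 14^12 ≡ 16 (mod 30).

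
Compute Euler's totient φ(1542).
φ is multiplicative, with φ(p^e) = p^e − p^(e−1). Factorise 1542 = 2 · 3 · 257. Then
  φ(1542) = (2 − 1) · (3 − 1) · (257 − 1) = 1 · 2 · 256 = 512.

Final answer: φ(1542) = 512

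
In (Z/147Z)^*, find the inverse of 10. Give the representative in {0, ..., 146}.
10^(−1) ≡ 103 (mod 147)

Apply the extended Euclidean algorithm to (147, 10), tracking rows (r, s, t) with s·147 + t·10 = r. Each division r_prev = q·r_cur + r_new produces the new row as (previous row) − q·(current row):
  row A: (147, 1, 0)   [1·147 + 0·10 = 147]
  row B: (10, 0, 1)   [0·147 + 1·10 = 10]
  147 = 14·10 + 7   → row C = row A − 14·row B = (7, 1, −14)   [check: 1·147 − 14·10 = 7]
  10 = 1·7 + 3   → row D = row B − 1·row C = (3, −1, 15)   [check: −1·147 + 15·10 = 3]
  7 = 2·3 + 1   → row E = row C − 2·row D = (1, 3, −44)   [check: 3·147 − 44·10 = 1]
  3 = 3·1 + 0   → remainder 0, stop. gcd = 1 (last nonzero row E).
The gcd is 1, so 10 is invertible mod 147. The last nonzero row gives 3·147 − 44·10 = 1, so t = −44. So 10^(−1) ≡ −44 ≡ 103 (mod 147). Verify: 10 · 103 = 1030 ≡ 1 (mod 147). ✓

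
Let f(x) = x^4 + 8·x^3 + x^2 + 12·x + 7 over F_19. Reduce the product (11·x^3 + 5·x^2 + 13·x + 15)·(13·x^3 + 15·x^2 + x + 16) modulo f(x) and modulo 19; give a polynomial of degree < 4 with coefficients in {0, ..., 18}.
a · b ≡ 18·x^3 + 11·x^2 + 12·x + 9 (mod f(x))

Multiply as integer polynomials: a · b = 143·x^6 + 230·x^5 + 255·x^4 + 571·x^3 + 318·x^2 + 223·x + 240. Reducing coefficients mod 19: a · b ≡ 10·x^6 + 2·x^5 + 8·x^4 + x^3 + 14·x^2 + 14·x + 12. Now divide by f(x) = x^4 + 8·x^3 + x^2 + 12·x + 7 in F_19[x], eliminating the leading term at each step:
  leading term 10·x^6: subtract (10·x^2)·f(x) = 10·x^6 + 4·x^5 + 10·x^4 + 6·x^3 + 13·x^2, leaving 17·x^5 + 17·x^4 + 14·x^3 + x^2 + 14·x + 12 (coefficients mod 19)
  leading term 17·x^5: subtract (17·x)·f(x) = 17·x^5 + 3·x^4 + 17·x^3 + 14·x^2 + 5·x, leaving 14·x^4 + 16·x^3 + 6·x^2 + 9·x + 12 (coefficients mod 19)
  leading term 14·x^4: subtract (14)·f(x) = 14·x^4 + 17·x^3 + 14·x^2 + 16·x + 3, leaving 18·x^3 + 11·x^2 + 12·x + 9 (coefficients mod 19)
The degree is now < 4, so this is the remainder. Hence a · b ≡ 18·x^3 + 11·x^2 + 12·x + 9 in F_19[x]/(f).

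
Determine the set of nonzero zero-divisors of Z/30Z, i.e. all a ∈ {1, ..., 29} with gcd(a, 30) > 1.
An element a ∈ Z/30Z (with a ≠ 0) is a zero-divisor iff gcd(a, 30) > 1 (because a is a unit precisely when gcd(a, n) = 1, and in Z/nZ every nonzero, non-unit element is a zero-divisor). Scan a = 1, ..., 29 and keep those with gcd(a, 30) > 1:
  gcd(2, 30) = 2, gcd(3, 30) = 3, gcd(4, 30) = 2, gcd(5, 30) = 5, gcd(6, 30) = 6, gcd(8, 30) = 2, gcd(9, 30) = 3, gcd(10, 30) = 10, gcd(12, 30) = 6, gcd(14, 30) = 2, gcd(15, 30) = 15, gcd(16, 30) = 2, gcd(18, 30) = 6, gcd(20, 30) = 10, gcd(21, 30) = 3, gcd(22, 30) = 2, gcd(24, 30) = 6, gcd(25, 30) = 5, gcd(26, 30) = 2, gcd(27, 30) = 3, gcd(28, 30) = 2.
All other a ∈ {1, ..., 29} have gcd(a, 30) = 1 and are units. So the nonzero zero-divisors are exactly the 21 values of a appearing in this scan.

Final answer: nonzero zero-divisors of Z/30Z = {2, 3, 4, 5, 6, 8, 9, 10, 12, 14, 15, 16, 18, 20, 21, 22, 24, 25, 26, 27, 28}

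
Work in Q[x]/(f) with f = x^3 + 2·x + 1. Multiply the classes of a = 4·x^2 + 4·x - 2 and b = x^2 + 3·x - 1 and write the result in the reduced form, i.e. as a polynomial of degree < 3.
a · b ≡ -2·x^2 - 46·x - 14 (mod f(x))

First multiply in Q[x] without reducing: a · b = 4·x^4 + 16·x^3 + 6·x^2 - 10·x + 2. Now divide by f(x) = x^3 + 2·x + 1, eliminating the leading term at each step:
  leading term 4·x^4: subtract (4·x)·f(x) = 4·x^4 + 8·x^2 + 4·x, leaving 16·x^3 - 2·x^2 - 14·x + 2
  leading term 16·x^3: subtract (16)·f(x) = 16·x^3 + 32·x + 16, leaving -2·x^2 - 46·x - 14
The degree is now < 3, so this is the remainder. Hence a · b ≡ -2·x^2 - 46·x - 14 in Q[x]/(f).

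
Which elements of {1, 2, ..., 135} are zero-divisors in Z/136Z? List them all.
nonzero zero-divisors of Z/136Z = {2, 4, 6, 8, 10, 12, 14, 16, 17, 18, 20, 22, 24, 26, 28, 30, 32, 34, 36, 38, 40, 42, 44, 46, 48, 50, 51, 52, 54, 56, 58, 60, 62, 64, 66, 68, 70, 72, 74, 76, 78, 80, 82, 84, 85, 86, 88, 90, 92, 94, 96, 98, 100, 102, 104, 106, 108, 110, 112, 114, 116, 118, 119, 120, 122, 124, 126, 128, 130, 132, 134}

An element a ∈ Z/136Z (with a ≠ 0) is a zero-divisor iff gcd(a, 136) > 1 (because a is a unit precisely when gcd(a, n) = 1, and in Z/nZ every nonzero, non-unit element is a zero-divisor). Scan a = 1, ..., 135 and keep those with gcd(a, 136) > 1:
  gcd(2, 136) = 2, gcd(4, 136) = 4, gcd(6, 136) = 2, gcd(8, 136) = 8, gcd(10, 136) = 2, gcd(12, 136) = 4, gcd(14, 136) = 2, gcd(16, 136) = 8, gcd(17, 136) = 17, gcd(18, 136) = 2, gcd(20, 136) = 4, gcd(22, 136) = 2, gcd(24, 136) = 8, gcd(26, 136) = 2, gcd(28, 136) = 4, gcd(30, 136) = 2, gcd(32, 136) = 8, gcd(34, 136) = 34, gcd(36, 136) = 4, gcd(38, 136) = 2, gcd(40, 136) = 8, gcd(42, 136) = 2, gcd(44, 136) = 4, gcd(46, 136) = 2, gcd(48, 136) = 8, gcd(50, 136) = 2, gcd(51, 136) = 17, gcd(52, 136) = 4, gcd(54, 136) = 2, gcd(56, 136) = 8, gcd(58, 136) = 2, gcd(60, 136) = 4, gcd(62, 136) = 2, gcd(64, 136) = 8, gcd(66, 136) = 2, gcd(68, 136) = 68, gcd(70, 136) = 2, gcd(72, 136) = 8, gcd(74, 136) = 2, gcd(76, 136) = 4, gcd(78, 136) = 2, gcd(80, 136) = 8, gcd(82, 136) = 2, gcd(84, 136) = 4, gcd(85, 136) = 17, gcd(86, 136) = 2, gcd(88, 136) = 8, gcd(90, 136) = 2, gcd(92, 136) = 4, gcd(94, 136) = 2, gcd(96, 136) = 8, gcd(98, 136) = 2, gcd(100, 136) = 4, gcd(102, 136) = 34, gcd(104, 136) = 8, gcd(106, 136) = 2, gcd(108, 136) = 4, gcd(110, 136) = 2, gcd(112, 136) = 8, gcd(114, 136) = 2, gcd(116, 136) = 4, gcd(118, 136) = 2, gcd(119, 136) = 17, gcd(120, 136) = 8, gcd(122, 136) = 2, gcd(124, 136) = 4, gcd(126, 136) = 2, gcd(128, 136) = 8, gcd(130, 136) = 2, gcd(132, 136) = 4, gcd(134, 136) = 2.
All other a ∈ {1, ..., 135} have gcd(a, 136) = 1 and are units. So the nonzero zero-divisors are exactly the 71 values of a appearing in this scan.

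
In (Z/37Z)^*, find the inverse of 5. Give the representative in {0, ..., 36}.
5^(−1) ≡ 15 (mod 37)

Apply the extended Euclidean algorithm to (37, 5), tracking rows (r, s, t) with s·37 + t·5 = r. Each division r_prev = q·r_cur + r_new produces the new row as (previous row) − q·(current row):
  row A: (37, 1, 0)   [1·37 + 0·5 = 37]
  row B: (5, 0, 1)   [0·37 + 1·5 = 5]
  37 = 7·5 + 2   → row C = row A − 7·row B = (2, 1, −7)   [check: 1·37 − 7·5 = 2]
  5 = 2·2 + 1   → row D = row B − 2·row C = (1, −2, 15)   [check: −2·37 + 15·5 = 1]
  2 = 2·1 + 0   → remainder 0, stop. gcd = 1 (last nonzero row D).
The gcd is 1, so 5 is invertible mod 37. The last nonzero row gives −2·37 + 15·5 = 1, so t = 15. So 5^(−1) ≡ 15 (mod 37). Verify: 5 · 15 = 75 ≡ 1 (mod 37). ✓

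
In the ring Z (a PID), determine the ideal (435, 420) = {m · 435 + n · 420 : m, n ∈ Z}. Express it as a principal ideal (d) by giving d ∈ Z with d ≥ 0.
In the PID Z, (a, b) is generated by gcd(a, b). Compute gcd(435, 420) with the extended Euclidean algorithm, tracking rows (r, s, t) with s·435 + t·420 = r:
  row A: (435, 1, 0)   [1·435 + 0·420 = 435]
  row B: (420, 0, 1)   [0·435 + 1·420 = 420]
  435 = 1·420 + 15   → row C = row A − 1·row B = (15, 1, −1)   [check: 1·435 − 1·420 = 15]
  420 = 28·15 + 0   → remainder 0, stop. gcd = 15 (last nonzero row C).
So gcd(435, 420) = 15, with Bézout identity 1·435 − 1·420 = 15. Containment (⊇): the Bézout identity exhibits 15 as an element of (435, 420), giving (15) ⊆ (435, 420). Containment (⊆): since 15 | 435 and 15 | 420 (435 = 15·29, 420 = 15·28), every Z-linear combination of 435 and 420 is divisible by 15, so (435, 420) ⊆ (15). Therefore (435, 420) = (15), d = 15.

Final answer: (435, 420) = (15); d = 15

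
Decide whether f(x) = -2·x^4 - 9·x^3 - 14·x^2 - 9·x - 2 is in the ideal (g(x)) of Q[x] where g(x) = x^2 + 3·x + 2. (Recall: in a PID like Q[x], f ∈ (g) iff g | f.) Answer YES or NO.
In Q[x] the ideal (g) consists of all multiples of g, so f ∈ (g) iff g | f, i.e. iff the remainder of f on division by g is 0. Divide f by g (g is monic, so eliminate the leading term of the running remainder at each step):
  leading term -2·x^4: subtract (-2·x^2)·g(x) = -2·x^4 - 6·x^3 - 4·x^2, leaving -3·x^3 - 10·x^2 - 9·x - 2
  leading term -3·x^3: subtract (-3·x)·g(x) = -3·x^3 - 9·x^2 - 6·x, leaving -x^2 - 3·x - 2
  leading term -x^2: subtract (-1)·g(x) = -x^2 - 3·x - 2, leaving 0
The remainder is 0, so f(x) = g(x) · h(x) with h(x) = -2·x^2 - 3·x - 1. Hence g | f, i.e. f ∈ (g).

Final answer: YES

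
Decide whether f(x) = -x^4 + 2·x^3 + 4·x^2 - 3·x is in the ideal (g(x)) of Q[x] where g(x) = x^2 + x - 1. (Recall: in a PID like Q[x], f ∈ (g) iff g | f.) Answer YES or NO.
YES

In Q[x] the ideal (g) consists of all multiples of g, so f ∈ (g) iff g | f, i.e. iff the remainder of f on division by g is 0. Divide f by g (g is monic, so eliminate the leading term of the running remainder at each step):
  leading term -x^4: subtract (-x^2)·g(x) = -x^4 - x^3 + x^2, leaving 3·x^3 + 3·x^2 - 3·x
  leading term 3·x^3: subtract (3·x)·g(x) = 3·x^3 + 3·x^2 - 3·x, leaving 0
The remainder is 0, so f(x) = g(x) · h(x) with h(x) = -x^2 + 3·x. Hence g | f, i.e. f ∈ (g).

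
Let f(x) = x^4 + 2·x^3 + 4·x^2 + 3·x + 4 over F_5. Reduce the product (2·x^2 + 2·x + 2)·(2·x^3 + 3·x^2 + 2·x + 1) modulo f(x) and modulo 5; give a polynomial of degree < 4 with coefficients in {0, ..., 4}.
a · b ≡ 4·x^3 + 2·x^2 + 4·x + 4 (mod f(x))

Multiply as integer polynomials: a · b = 4·x^5 + 10·x^4 + 14·x^3 + 12·x^2 + 6·x + 2. Reducing coefficients mod 5: a · b ≡ 4·x^5 + 4·x^3 + 2·x^2 + x + 2. Now divide by f(x) = x^4 + 2·x^3 + 4·x^2 + 3·x + 4 in F_5[x], eliminating the leading term at each step:
  leading term 4·x^5: subtract (4·x)·f(x) = 4·x^5 + 3·x^4 + x^3 + 2·x^2 + x, leaving 2·x^4 + 3·x^3 + 2 (coefficients mod 5)
  leading term 2·x^4: subtract (2)·f(x) = 2·x^4 + 4·x^3 + 3·x^2 + x + 3, leaving 4·x^3 + 2·x^2 + 4·x + 4 (coefficients mod 5)
The degree is now < 4, so this is the remainder. Hence a · b ≡ 4·x^3 + 2·x^2 + 4·x + 4 in F_5[x]/(f).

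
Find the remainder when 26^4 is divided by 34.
16

Use repeated squaring. Binary(4) = 100. Walk through the bits of the exponent 4 left-to-right: at each bit after the leading one, square the running value, then multiply by 26 if the bit is 1 (always reducing mod 34):
  bit 1 = 1 (leading): start with 26.
  bit 2 = 0: square 26^2 = 676 ≡ 30 (mod 34).
  bit 3 = 0: square 30^2 = 900 ≡ 16 (mod 34).
Final value: 26^4 ≡ 16 (mod 34).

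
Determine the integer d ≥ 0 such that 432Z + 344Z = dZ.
(432, 344) = (8); d = 8

In the PID Z, (a, b) is generated by gcd(a, b). Compute gcd(432, 344) with the extended Euclidean algorithm, tracking rows (r, s, t) with s·432 + t·344 = r:
  row A: (432, 1, 0)   [1·432 + 0·344 = 432]
  row B: (344, 0, 1)   [0·432 + 1·344 = 344]
  432 = 1·344 + 88   → row C = row A − 1·row B = (88, 1, −1)   [check: 1·432 − 1·344 = 88]
  344 = 3·88 + 80   → row D = row B − 3·row C = (80, −3, 4)   [check: −3·432 + 4·344 = 80]
  88 = 1·80 + 8   → row E = row C − 1·row D = (8, 4, −5)   [check: 4·432 − 5·344 = 8]
  80 = 10·8 + 0   → remainder 0, stop. gcd = 8 (last nonzero row E).
So gcd(432, 344) = 8, with Bézout identity 4·432 − 5·344 = 8. Containment (⊇): the Bézout identity exhibits 8 as an element of (432, 344), giving (8) ⊆ (432, 344). Containment (⊆): since 8 | 432 and 8 | 344 (432 = 8·54, 344 = 8·43), every Z-linear combination of 432 and 344 is divisible by 8, so (432, 344) ⊆ (8). Therefore (432, 344) = (8), d = 8.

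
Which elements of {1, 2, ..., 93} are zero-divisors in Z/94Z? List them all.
nonzero zero-divisors of Z/94Z = {2, 4, 6, 8, 10, 12, 14, 16, 18, 20, 22, 24, 26, 28, 30, 32, 34, 36, 38, 40, 42, 44, 46, 47, 48, 50, 52, 54, 56, 58, 60, 62, 64, 66, 68, 70, 72, 74, 76, 78, 80, 82, 84, 86, 88, 90, 92}

An element a ∈ Z/94Z (with a ≠ 0) is a zero-divisor iff gcd(a, 94) > 1 (because a is a unit precisely when gcd(a, n) = 1, and in Z/nZ every nonzero, non-unit element is a zero-divisor). Scan a = 1, ..., 93 and keep those with gcd(a, 94) > 1:
  gcd(2, 94) = 2, gcd(4, 94) = 2, gcd(6, 94) = 2, gcd(8, 94) = 2, gcd(10, 94) = 2, gcd(12, 94) = 2, gcd(14, 94) = 2, gcd(16, 94) = 2, gcd(18, 94) = 2, gcd(20, 94) = 2, gcd(22, 94) = 2, gcd(24, 94) = 2, gcd(26, 94) = 2, gcd(28, 94) = 2, gcd(30, 94) = 2, gcd(32, 94) = 2, gcd(34, 94) = 2, gcd(36, 94) = 2, gcd(38, 94) = 2, gcd(40, 94) = 2, gcd(42, 94) = 2, gcd(44, 94) = 2, gcd(46, 94) = 2, gcd(47, 94) = 47, gcd(48, 94) = 2, gcd(50, 94) = 2, gcd(52, 94) = 2, gcd(54, 94) = 2, gcd(56, 94) = 2, gcd(58, 94) = 2, gcd(60, 94) = 2, gcd(62, 94) = 2, gcd(64, 94) = 2, gcd(66, 94) = 2, gcd(68, 94) = 2, gcd(70, 94) = 2, gcd(72, 94) = 2, gcd(74, 94) = 2, gcd(76, 94) = 2, gcd(78, 94) = 2, gcd(80, 94) = 2, gcd(82, 94) = 2, gcd(84, 94) = 2, gcd(86, 94) = 2, gcd(88, 94) = 2, gcd(90, 94) = 2, gcd(92, 94) = 2.
All other a ∈ {1, ..., 93} have gcd(a, 94) = 1 and are units. So the nonzero zero-divisors are exactly the 47 values of a appearing in this scan.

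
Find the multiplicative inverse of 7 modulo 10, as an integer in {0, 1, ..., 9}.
Apply the extended Euclidean algorithm to (10, 7), tracking rows (r, s, t) with s·10 + t·7 = r. Each division r_prev = q·r_cur + r_new produces the new row as (previous row) − q·(current row):
  row A: (10, 1, 0)   [1·10 + 0·7 = 10]
  row B: (7, 0, 1)   [0·10 + 1·7 = 7]
  10 = 1·7 + 3   → row C = row A − 1·row B = (3, 1, −1)   [check: 1·10 − 1·7 = 3]
  7 = 2·3 + 1   → row D = row B − 2·row C = (1, −2, 3)   [check: −2·10 + 3·7 = 1]
  3 = 3·1 + 0   → remainder 0, stop. gcd = 1 (last nonzero row D).
The gcd is 1, so 7 is invertible mod 10. The last nonzero row gives −2·10 + 3·7 = 1, so t = 3. So 7^(−1) ≡ 3 (mod 10). Verify: 7 · 3 = 21 ≡ 1 (mod 10). ✓

Final answer: 7^(−1) ≡ 3 (mod 10)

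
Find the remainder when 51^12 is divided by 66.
27

Use repeated squaring. Binary(12) = 1100. Walk through the bits of the exponent 12 left-to-right: at each bit after the leading one, square the running value, then multiply by 51 if the bit is 1 (always reducing mod 66):
  bit 1 = 1 (leading): start with 51.
  bit 2 = 1: square 51^2 = 2601 ≡ 27; bit is 1, so multiply 27·51 = 1377 ≡ 57 (mod 66).
  bit 3 = 0: square 57^2 = 3249 ≡ 15 (mod 66).
  bit 4 = 0: square 15^2 = 225 ≡ 27 (mod 66).
Final value: 51^12 ≡ 27 (mod 66).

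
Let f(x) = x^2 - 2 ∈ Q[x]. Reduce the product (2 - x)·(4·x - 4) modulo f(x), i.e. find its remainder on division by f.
First multiply in Q[x] without reducing: a · b = -4·x^2 + 12·x - 8. Now divide by f(x) = x^2 - 2, eliminating the leading term at each step:
  leading term -4·x^2: subtract (-4)·f(x) = 8 - 4·x^2, leaving 12·x - 16
The degree is now < 2, so this is the remainder. Hence a · b ≡ 12·x - 16 in Q[x]/(f).

Final answer: a · b ≡ 12·x - 16 (mod f(x))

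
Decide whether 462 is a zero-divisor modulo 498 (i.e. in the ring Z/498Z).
YES

gcd(462, 498) = 6 > 1, so 462 is not a unit in Z/498Z. In Z/nZ every nonzero non-unit is a zero-divisor: explicitly, take b = 498/gcd = 83 ≠ 0 (mod 498); then 462·83 = 38346 = 77·498, i.e. 462·83 ≡ 0 (mod 498). So 462 is a zero-divisor.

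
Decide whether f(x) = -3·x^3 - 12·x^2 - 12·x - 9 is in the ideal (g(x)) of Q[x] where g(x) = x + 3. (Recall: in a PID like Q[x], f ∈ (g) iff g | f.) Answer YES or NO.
In Q[x] the ideal (g) consists of all multiples of g, so f ∈ (g) iff g | f, i.e. iff the remainder of f on division by g is 0. Divide f by g (g is monic, so eliminate the leading term of the running remainder at each step):
  leading term -3·x^3: subtract (-3·x^2)·g(x) = -3·x^3 - 9·x^2, leaving -3·x^2 - 12·x - 9
  leading term -3·x^2: subtract (-3·x)·g(x) = -3·x^2 - 9·x, leaving -3·x - 9
  leading term -3·x: subtract (-3)·g(x) = -3·x - 9, leaving 0
The remainder is 0, so f(x) = g(x) · h(x) with h(x) = -3·x^2 - 3·x - 3. Hence g | f, i.e. f ∈ (g).

Final answer: YES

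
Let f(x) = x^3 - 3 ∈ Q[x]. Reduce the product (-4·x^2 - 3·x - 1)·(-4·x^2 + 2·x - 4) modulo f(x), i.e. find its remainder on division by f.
First multiply in Q[x] without reducing: a · b = 16·x^4 + 4·x^3 + 14·x^2 + 10·x + 4. Now divide by f(x) = x^3 - 3, eliminating the leading term at each step:
  leading term 16·x^4: subtract (16·x)·f(x) = 16·x^4 - 48·x, leaving 4·x^3 + 14·x^2 + 58·x + 4
  leading term 4·x^3: subtract (4)·f(x) = 4·x^3 - 12, leaving 14·x^2 + 58·x + 16
The degree is now < 3, so this is the remainder. Hence a · b ≡ 14·x^2 + 58·x + 16 in Q[x]/(f).

Final answer: a · b ≡ 14·x^2 + 58·x + 16 (mod f(x))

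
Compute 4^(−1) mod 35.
4^(−1) ≡ 9 (mod 35)

Apply the extended Euclidean algorithm to (35, 4), tracking rows (r, s, t) with s·35 + t·4 = r. Each division r_prev = q·r_cur + r_new produces the new row as (previous row) − q·(current row):
  row A: (35, 1, 0)   [1·35 + 0·4 = 35]
  row B: (4, 0, 1)   [0·35 + 1·4 = 4]
  35 = 8·4 + 3   → row C = row A − 8·row B = (3, 1, −8)   [check: 1·35 − 8·4 = 3]
  4 = 1·3 + 1   → row D = row B − 1·row C = (1, −1, 9)   [check: −1·35 + 9·4 = 1]
  3 = 3·1 + 0   → remainder 0, stop. gcd = 1 (last nonzero row D).
The gcd is 1, so 4 is invertible mod 35. The last nonzero row gives −1·35 + 9·4 = 1, so t = 9. So 4^(−1) ≡ 9 (mod 35). Verify: 4 · 9 = 36 ≡ 1 (mod 35). ✓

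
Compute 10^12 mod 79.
Use repeated squaring. Binary(12) = 1100. Walk through the bits of the exponent 12 left-to-right: at each bit after the leading one, square the running value, then multiply by 10 if the bit is 1 (always reducing mod 79):
  bit 1 = 1 (leading): start with 10.
  bit 2 = 1: square 10^2 = 100 ≡ 21; bit is 1, so multiply 21·10 = 210 ≡ 52 (mod 79).
  bit 3 = 0: square 52^2 = 2704 ≡ 18 (mod 79).
  bit 4 = 0: square 18^2 = 324 ≡ 8 (mod 79).
Final value: 10^12 ≡ 8 (mod 79).

Final answer: 8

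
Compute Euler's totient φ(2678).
φ(2678) = 1224

φ is multiplicative, with φ(p^e) = p^e − p^(e−1). Factorise 2678 = 2 · 13 · 103. Then
  φ(2678) = (2 − 1) · (13 − 1) · (103 − 1) = 1 · 12 · 102 = 1224.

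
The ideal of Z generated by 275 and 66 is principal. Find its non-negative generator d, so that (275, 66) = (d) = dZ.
In the PID Z, (a, b) is generated by gcd(a, b). Compute gcd(275, 66) with the extended Euclidean algorithm, tracking rows (r, s, t) with s·275 + t·66 = r:
  row A: (275, 1, 0)   [1·275 + 0·66 = 275]
  row B: (66, 0, 1)   [0·275 + 1·66 = 66]
  275 = 4·66 + 11   → row C = row A − 4·row B = (11, 1, −4)   [check: 1·275 − 4·66 = 11]
  66 = 6·11 + 0   → remainder 0, stop. gcd = 11 (last nonzero row C).
So gcd(275, 66) = 11, with Bézout identity 1·275 − 4·66 = 11. Containment (⊇): the Bézout identity exhibits 11 as an element of (275, 66), giving (11) ⊆ (275, 66). Containment (⊆): since 11 | 275 and 11 | 66 (275 = 11·25, 66 = 11·6), every Z-linear combination of 275 and 66 is divisible by 11, so (275, 66) ⊆ (11). Therefore (275, 66) = (11), d = 11.

Final answer: (275, 66) = (11); d = 11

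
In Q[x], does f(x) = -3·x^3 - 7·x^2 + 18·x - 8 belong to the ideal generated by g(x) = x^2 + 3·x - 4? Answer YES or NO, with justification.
YES

In Q[x] the ideal (g) consists of all multiples of g, so f ∈ (g) iff g | f, i.e. iff the remainder of f on division by g is 0. Divide f by g (g is monic, so eliminate the leading term of the running remainder at each step):
  leading term -3·x^3: subtract (-3·x)·g(x) = -3·x^3 - 9·x^2 + 12·x, leaving 2·x^2 + 6·x - 8
  leading term 2·x^2: subtract (2)·g(x) = 2·x^2 + 6·x - 8, leaving 0
The remainder is 0, so f(x) = g(x) · h(x) with h(x) = 2 - 3·x. Hence g | f, i.e. f ∈ (g).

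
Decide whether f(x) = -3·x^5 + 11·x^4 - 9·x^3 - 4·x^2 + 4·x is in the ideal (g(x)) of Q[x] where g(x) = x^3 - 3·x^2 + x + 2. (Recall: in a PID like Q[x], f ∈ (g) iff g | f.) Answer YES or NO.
In Q[x] the ideal (g) consists of all multiples of g, so f ∈ (g) iff g | f, i.e. iff the remainder of f on division by g is 0. Divide f by g (g is monic, so eliminate the leading term of the running remainder at each step):
  leading term -3·x^5: subtract (-3·x^2)·g(x) = -3·x^5 + 9·x^4 - 3·x^3 - 6·x^2, leaving 2·x^4 - 6·x^3 + 2·x^2 + 4·x
  leading term 2·x^4: subtract (2·x)·g(x) = 2·x^4 - 6·x^3 + 2·x^2 + 4·x, leaving 0
The remainder is 0, so f(x) = g(x) · h(x) with h(x) = -3·x^2 + 2·x. Hence g | f, i.e. f ∈ (g).

Final answer: YES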